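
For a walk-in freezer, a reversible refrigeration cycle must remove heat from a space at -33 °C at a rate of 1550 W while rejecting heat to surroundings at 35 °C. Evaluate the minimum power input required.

Ẇ_in ≈ 439 W

T_H = 35 °C → 35 + 273.15 = 308.15 K.
T_C = -33 °C → -33 + 273.15 = 240.15 K.
COP_R = T_C/(T_H − T_C) = 240.15/68.00 = 3.5316.
W = Q_C/COP_R = 1550/3.5316 = 439 W.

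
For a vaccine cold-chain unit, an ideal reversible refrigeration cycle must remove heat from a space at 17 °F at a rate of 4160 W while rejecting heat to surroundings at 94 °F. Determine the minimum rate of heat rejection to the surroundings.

Q̇_H ≈ 4832 W

T_H = 94 °F → (94 − 32) × 5/9 = 34.44 °C = 307.59 K.
T_C = 17 °F → (17 − 32) × 5/9 = -8.33 °C = 264.82 K.
For a reversible cycle Q_H/Q_C = T_H/T_C, so Q_H = Q_C·T_H/T_C = 4160 × 307.59/264.82 = 4832 W.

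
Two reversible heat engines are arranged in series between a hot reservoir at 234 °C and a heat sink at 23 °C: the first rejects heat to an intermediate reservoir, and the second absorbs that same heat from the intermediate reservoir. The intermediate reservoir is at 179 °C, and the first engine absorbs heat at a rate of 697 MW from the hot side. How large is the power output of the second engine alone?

T_H = 234 °C → 234 + 273.15 = 507.15 K.
T_C = 23 °C → 23 + 273.15 = 296.15 K.
T_m = 179 °C → 179 + 273.15 = 452.15 K.
Heat entering the second stage: Q_m = Q_H·(T_m/T_H) = 697 × 452.15/507.15 = 621 MW.
Second-stage efficiency η₂ = 1 − T_C/T_m = 1 − 296.15/452.15 = 0.3450, so W₂ = η₂·Q_m = 214 MW.

Ẇ₂ ≈ 214 MW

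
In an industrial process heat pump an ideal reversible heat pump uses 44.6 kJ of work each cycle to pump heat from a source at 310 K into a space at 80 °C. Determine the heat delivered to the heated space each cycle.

T_H = 80 °C → 80 + 273.15 = 353.15 K.
For a reversible heat pump, COP_HP = T_H/(T_H − T_C) = 353.15/43.15 = 8.1842.
Q_H = COP_HP · W = 8.1842 × 44.6 = 365 kJ.

Q_H ≈ 365 kJ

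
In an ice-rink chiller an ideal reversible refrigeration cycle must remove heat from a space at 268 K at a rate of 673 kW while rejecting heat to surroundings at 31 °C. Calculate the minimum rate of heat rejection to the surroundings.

Q̇_H ≈ 763.8 kW

T_H = 31 °C → 31 + 273.15 = 304.15 K.
For a reversible cycle Q_H/Q_C = T_H/T_C, so Q_H = Q_C·T_H/T_C = 673 × 304.15/268.00 = 763.8 kW.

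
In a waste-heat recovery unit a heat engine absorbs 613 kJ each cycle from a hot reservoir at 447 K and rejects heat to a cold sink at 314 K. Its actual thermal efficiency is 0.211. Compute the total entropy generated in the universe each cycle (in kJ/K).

ΔS_univ ≈ 0.169 kJ/K

W = η·Q_H = 0.211 × 613 = 129.3 kJ, so Q_C = Q_H − W = 483.7 kJ.
The hot reservoir loses entropy Q_H/T_H = 613/447.00 = 1.371 kJ/K; the cold reservoir gains Q_C/T_C = 483.7/314.00 = 1.540 kJ/K.
ΔS_univ = −Q_H/T_H + Q_C/T_C = 0.169 kJ/K (> 0, since η = 0.211 < η_Carnot = 0.298).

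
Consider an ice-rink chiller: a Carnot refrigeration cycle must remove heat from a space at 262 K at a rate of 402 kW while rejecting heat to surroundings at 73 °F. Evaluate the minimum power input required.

Ẇ_in ≈ 52.1 kW

T_H = 73 °F → (73 − 32) × 5/9 = 22.78 °C = 295.93 K.
For a reversible refrigerator, COP_R = T_C/(T_H − T_C) = 262.00/33.93 = 7.7223.
W = Q_C/COP_R = 402/7.7223 = 52.1 kW.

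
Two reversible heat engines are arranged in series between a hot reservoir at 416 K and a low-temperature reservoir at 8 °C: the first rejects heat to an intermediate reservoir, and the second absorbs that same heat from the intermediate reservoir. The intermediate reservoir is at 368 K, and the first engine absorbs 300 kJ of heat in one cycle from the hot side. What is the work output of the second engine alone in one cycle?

T_C = 8 °C → 8 + 273.15 = 281.15 K.
Heat entering the second stage: Q_m = Q_H·(T_m/T_H) = 300 × 368.00/416.00 = 265 kJ.
Second-stage efficiency η₂ = 1 − T_C/T_m = 1 − 281.15/368.00 = 0.2360, so W₂ = η₂·Q_m = 62.6 kJ.

W₂ ≈ 62.6 kJ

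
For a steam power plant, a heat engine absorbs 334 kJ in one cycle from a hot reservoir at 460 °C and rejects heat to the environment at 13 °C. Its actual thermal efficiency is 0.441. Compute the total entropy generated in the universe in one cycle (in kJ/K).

T_H = 460 °C → 460 + 273.15 = 733.15 K.
T_C = 13 °C → 13 + 273.15 = 286.15 K.
W = η·Q_H = 0.441 × 334 = 147.3 kJ, so Q_C = Q_H − W = 186.7 kJ.
Entropy balance on the reservoirs: −Q_H/T_H = -0.4556 kJ/K, +Q_C/T_C = 0.6525 kJ/K.
ΔS_univ = −Q_H/T_H + Q_C/T_C = 0.197 kJ/K (> 0, since η = 0.441 < η_Carnot = 0.610).

ΔS_univ ≈ 0.197 kJ/K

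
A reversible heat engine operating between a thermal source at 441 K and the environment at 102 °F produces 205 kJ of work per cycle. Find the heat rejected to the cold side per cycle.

Q_C ≈ 496.0 kJ

T_C = 102 °F → (102 − 32) × 5/9 = 38.89 °C = 312.04 K.
For a reversible engine, η = 1 − T_C/T_H = 1 − 312.04/441.00 = 0.2924.
Since Q_C/Q_H = T_C/T_H and Q_H = W/η, Q_C = W·T_C/(T_H − T_C) = 205 × 312.04/128.96 = 496.0 kJ.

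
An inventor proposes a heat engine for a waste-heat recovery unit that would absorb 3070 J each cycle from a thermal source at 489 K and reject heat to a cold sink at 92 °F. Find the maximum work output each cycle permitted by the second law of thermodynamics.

W_max ≈ 1150 J

T_C = 92 °F → (92 − 32) × 5/9 = 33.33 °C = 306.48 K.
The second-law ceiling is the Carnot efficiency, η_max = 1 − T_C/T_H = 1 − 306.48/489.00 = 0.3732.
W_max = η_max · Q_H = 0.3732 × 3070 = 1150 J.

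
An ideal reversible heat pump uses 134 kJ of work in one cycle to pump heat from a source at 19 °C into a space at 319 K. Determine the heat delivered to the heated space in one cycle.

Q_H ≈ 1592 kJ

T_C = 19 °C → 19 + 273.15 = 292.15 K.
For a reversible heat pump, COP_HP = T_H/(T_H − T_C) = 319.00/26.85 = 11.8808.
Q_H = COP_HP · W = 11.8808 × 134 = 1592 kJ.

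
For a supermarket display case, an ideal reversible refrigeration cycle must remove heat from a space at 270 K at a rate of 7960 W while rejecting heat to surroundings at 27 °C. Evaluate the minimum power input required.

T_H = 27 °C → 27 + 273.15 = 300.15 K.
The reversible coefficient of performance is COP_R = T_C/(T_H − T_C) = 270.00/30.15 = 8.9552.
W = Q_C/COP_R = 7960/8.9552 = 889 W.

Ẇ_in ≈ 889 W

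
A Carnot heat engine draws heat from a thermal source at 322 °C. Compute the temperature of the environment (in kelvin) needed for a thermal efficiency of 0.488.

T_H = 322 °C → 322 + 273.15 = 595.15 K.
From η = 1 − T_C/T_H, T_C = T_H·(1 − η) = 595.15 × (1 − 0.488) = 305 K.

T_C ≈ 305 K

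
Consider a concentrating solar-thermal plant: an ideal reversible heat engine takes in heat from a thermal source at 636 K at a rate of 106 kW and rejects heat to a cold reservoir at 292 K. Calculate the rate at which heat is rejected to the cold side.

Q̇_C ≈ 48.7 kW

Since the cycle is reversible, η = 1 − T_C/T_H = 1 − 292.00/636.00 = 0.5409.
For a reversible cycle Q_C/Q_H = T_C/T_H, so Q_C = 106 × 292.00/636.00 = 48.7 kW.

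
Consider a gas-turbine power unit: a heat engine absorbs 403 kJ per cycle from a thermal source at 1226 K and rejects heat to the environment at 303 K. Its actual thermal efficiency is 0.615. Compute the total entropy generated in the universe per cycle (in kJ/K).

ΔS_univ ≈ 0.183 kJ/K

W = η·Q_H = 0.615 × 403 = 247.8 kJ, so Q_C = Q_H − W = 155.2 kJ.
Reservoir entropy changes: ΔS_H = −Q_H/T_H = −403/1226.00 = -0.3287 kJ/K and ΔS_C = +Q_C/T_C = 155.2/303.00 = 0.5121 kJ/K.
ΔS_univ = −Q_H/T_H + Q_C/T_C = 0.183 kJ/K (> 0, since η = 0.615 < η_Carnot = 0.753).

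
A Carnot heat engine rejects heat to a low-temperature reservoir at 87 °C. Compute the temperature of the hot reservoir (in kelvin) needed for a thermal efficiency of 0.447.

T_C = 87 °C → 87 + 273.15 = 360.15 K.
From η = 1 − T_C/T_H, solving for T_H gives T_H = T_C/(1 − η) = 360.15/(1 − 0.447) = 651 K.

T_H ≈ 651 K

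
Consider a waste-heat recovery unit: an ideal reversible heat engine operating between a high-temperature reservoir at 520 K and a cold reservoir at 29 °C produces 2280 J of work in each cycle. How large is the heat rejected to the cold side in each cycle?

Q_C ≈ 3160 J

T_C = 29 °C → 29 + 273.15 = 302.15 K.
Carnot efficiency: η = 1 − T_C/T_H = 1 − 302.15/520.00 = 0.4189.
Since Q_C/Q_H = T_C/T_H and Q_H = W/η, Q_C = W·T_C/(T_H − T_C) = 2280 × 302.15/217.85 = 3160 J.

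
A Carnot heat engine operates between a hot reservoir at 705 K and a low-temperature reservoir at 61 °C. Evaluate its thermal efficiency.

T_C = 61 °C → 61 + 273.15 = 334.15 K.
Carnot efficiency: η = 1 − T_C/T_H = 1 − 334.15/705.00 = 0.526.

η ≈ 0.526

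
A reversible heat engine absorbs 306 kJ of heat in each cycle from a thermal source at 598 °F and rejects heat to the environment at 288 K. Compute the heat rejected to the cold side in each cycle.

T_H = 598 °F → (598 − 32) × 5/9 = 314.44 °C = 587.59 K.
The Carnot efficiency is η = 1 − T_C/T_H = 1 − 288.00/587.59 = 0.5099.
For a reversible cycle Q_C/Q_H = T_C/T_H, so Q_C = 306 × 288.00/587.59 = 150 kJ.

Q_C ≈ 150 kJ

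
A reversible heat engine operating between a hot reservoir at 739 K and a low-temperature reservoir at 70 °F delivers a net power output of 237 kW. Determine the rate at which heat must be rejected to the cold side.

T_C = 70 °F → (70 − 32) × 5/9 = 21.11 °C = 294.26 K.
Since the cycle is reversible, η = 1 − T_C/T_H = 1 − 294.26/739.00 = 0.6018.
Since Q_C/Q_H = T_C/T_H and Q_H = W/η, Q_C = W·T_C/(T_H − T_C) = 237 × 294.26/444.74 = 156.8 kW.

Q̇_C ≈ 156.8 kW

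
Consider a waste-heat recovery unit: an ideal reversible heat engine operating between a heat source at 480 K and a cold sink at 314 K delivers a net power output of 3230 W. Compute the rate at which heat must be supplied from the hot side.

Q̇_H ≈ 9340 W

The Carnot efficiency is η = 1 − T_C/T_H = 1 − 314.00/480.00 = 0.3458.
Q_H = W/η = 3230/0.3458 = 9340 W.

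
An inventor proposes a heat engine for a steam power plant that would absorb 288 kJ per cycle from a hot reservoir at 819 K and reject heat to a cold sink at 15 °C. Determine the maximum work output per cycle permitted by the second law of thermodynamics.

W_max ≈ 186.7 kJ

T_C = 15 °C → 15 + 273.15 = 288.15 K.
The second-law ceiling is the Carnot efficiency, η_max = 1 − T_C/T_H = 1 − 288.15/819.00 = 0.6482.
W_max = η_max · Q_H = 0.6482 × 288 = 186.7 kJ.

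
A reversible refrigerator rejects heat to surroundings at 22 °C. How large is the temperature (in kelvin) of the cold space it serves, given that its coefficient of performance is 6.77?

T_H = 22 °C → 22 + 273.15 = 295.15 K.
COP_R = T_C/(T_H − T_C) ⇒ T_C = T_H·COP_R/(1 + COP_R) = 295.15 × 6.77/(1 + 6.77) = 257 K.

T_C ≈ 257 K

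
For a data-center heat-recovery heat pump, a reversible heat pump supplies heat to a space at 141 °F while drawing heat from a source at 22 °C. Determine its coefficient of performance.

COP_HP ≈ 8.66

T_H = 141 °F → (141 − 32) × 5/9 = 60.56 °C = 333.71 K.
T_C = 22 °C → 22 + 273.15 = 295.15 K.
For a reversible heat pump, COP_HP = T_H/(T_H − T_C) = 333.71/(333.71 − 295.15) = 8.66.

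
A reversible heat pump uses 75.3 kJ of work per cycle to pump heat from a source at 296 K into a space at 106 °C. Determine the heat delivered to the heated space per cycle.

Q_H ≈ 343 kJ

T_H = 106 °C → 106 + 273.15 = 379.15 K.
The Carnot heat-pump COP is COP_HP = T_H/(T_H − T_C) = 379.15/83.15 = 4.5598.
Q_H = COP_HP · W = 4.5598 × 75.3 = 343 kJ.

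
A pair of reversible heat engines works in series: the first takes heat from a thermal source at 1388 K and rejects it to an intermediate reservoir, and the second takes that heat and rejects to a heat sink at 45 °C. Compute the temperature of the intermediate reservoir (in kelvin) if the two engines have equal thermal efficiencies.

T_C = 45 °C → 45 + 273.15 = 318.15 K.
Equal efficiencies require 1 − T_m/T_H = 1 − T_C/T_m, i.e. T_m/T_H = T_C/T_m, so T_m = √(T_H·T_C) = √(1388.00 × 318.15) = 665 K.

T_m ≈ 665 K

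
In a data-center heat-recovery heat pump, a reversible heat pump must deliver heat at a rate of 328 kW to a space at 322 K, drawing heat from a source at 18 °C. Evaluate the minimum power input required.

Ẇ_in ≈ 31.4 kW

T_C = 18 °C → 18 + 273.15 = 291.15 K.
The Carnot heat-pump COP is COP_HP = T_H/(T_H − T_C) = 322.00/30.85 = 10.4376.
W = Q_H/COP_HP = 328/10.4376 = 31.4 kW.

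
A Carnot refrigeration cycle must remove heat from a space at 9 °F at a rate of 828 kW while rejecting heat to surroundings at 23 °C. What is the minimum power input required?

T_H = 23 °C → 23 + 273.15 = 296.15 K.
T_C = 9 °F → (9 − 32) × 5/9 = -12.78 °C = 260.37 K.
Carnot COP: COP_R = T_C/(T_H − T_C) = 260.37/35.78 = 7.2775.
W = Q_C/COP_R = 828/7.2775 = 114 kW.

Ẇ_in ≈ 114 kW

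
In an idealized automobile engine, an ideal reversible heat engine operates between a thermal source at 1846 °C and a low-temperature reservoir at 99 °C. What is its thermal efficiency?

T_H = 1846 °C → 1846 + 273.15 = 2119.15 K.
T_C = 99 °C → 99 + 273.15 = 372.15 K.
For a reversible engine, η = 1 − T_C/T_H = 1 − 372.15/2119.15 = 0.8244.

η ≈ 0.8244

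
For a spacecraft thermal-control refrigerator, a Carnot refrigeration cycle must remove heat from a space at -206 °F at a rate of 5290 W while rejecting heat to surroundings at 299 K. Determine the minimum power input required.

Ẇ_in ≈ 5930 W

T_C = -206 °F → (-206 − 32) × 5/9 = -132.22 °C = 140.93 K.
COP_R = T_C/(T_H − T_C) = 140.93/158.07 = 0.8915.
W = Q_C/COP_R = 5290/0.8915 = 5930 W.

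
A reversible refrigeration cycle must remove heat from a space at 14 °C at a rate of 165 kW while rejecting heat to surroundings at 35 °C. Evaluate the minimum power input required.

T_H = 35 °C → 35 + 273.15 = 308.15 K.
T_C = 14 °C → 14 + 273.15 = 287.15 K.
For a reversible refrigerator, COP_R = T_C/(T_H − T_C) = 287.15/21.00 = 13.6738.
W = Q_C/COP_R = 165/13.6738 = 12.07 kW.

Ẇ_in ≈ 12.07 kW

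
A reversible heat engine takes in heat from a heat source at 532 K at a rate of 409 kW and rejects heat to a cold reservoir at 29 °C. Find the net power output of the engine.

T_C = 29 °C → 29 + 273.15 = 302.15 K.
Since the cycle is reversible, η = 1 − T_C/T_H = 1 − 302.15/532.00 = 0.4320.
W = η·Q_H = 0.4320 × 409 = 177 kW.

Ẇ ≈ 177 kW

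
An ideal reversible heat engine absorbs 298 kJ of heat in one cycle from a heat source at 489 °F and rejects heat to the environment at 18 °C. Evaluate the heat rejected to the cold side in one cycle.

T_H = 489 °F → (489 − 32) × 5/9 = 253.89 °C = 527.04 K.
T_C = 18 °C → 18 + 273.15 = 291.15 K.
For a reversible engine, η = 1 − T_C/T_H = 1 − 291.15/527.04 = 0.4476.
For a reversible cycle Q_C/Q_H = T_C/T_H, so Q_C = 298 × 291.15/527.04 = 165 kJ.

Q_C ≈ 165 kJ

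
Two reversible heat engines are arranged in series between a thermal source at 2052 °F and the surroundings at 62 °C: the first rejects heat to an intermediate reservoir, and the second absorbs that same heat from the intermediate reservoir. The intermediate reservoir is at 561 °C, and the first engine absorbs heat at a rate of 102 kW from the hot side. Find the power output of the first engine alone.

T_H = 2052 °F → (2052 − 32) × 5/9 = 1122.22 °C = 1395.37 K.
T_C = 62 °C → 62 + 273.15 = 335.15 K.
T_m = 561 °C → 561 + 273.15 = 834.15 K.
First-stage efficiency η₁ = 1 − T_m/T_H = 1 − 834.15/1395.37 = 0.4022.
W₁ = η₁·Q_H = 0.4022 × 102 = 41.0 kW.

Ẇ₁ ≈ 41.0 kW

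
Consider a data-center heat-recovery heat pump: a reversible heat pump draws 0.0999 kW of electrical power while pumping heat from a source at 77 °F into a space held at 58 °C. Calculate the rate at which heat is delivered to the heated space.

T_H = 58 °C → 58 + 273.15 = 331.15 K.
T_C = 77 °F → (77 − 32) × 5/9 = 25.00 °C = 298.15 K.
COP_HP = T_H/(T_H − T_C) = 331.15/33.00 = 10.0348.
Q_H = COP_HP · W = 10.0348 × 0.0999 = 1.002 kW.

Q̇_H ≈ 1.002 kW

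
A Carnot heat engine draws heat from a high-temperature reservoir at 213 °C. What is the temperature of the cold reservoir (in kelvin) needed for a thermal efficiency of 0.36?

T_H = 213 °C → 213 + 273.15 = 486.15 K.
From η = 1 − T_C/T_H, T_C = T_H·(1 − η) = 486.15 × (1 − 0.36) = 311 K.

T_C ≈ 311 K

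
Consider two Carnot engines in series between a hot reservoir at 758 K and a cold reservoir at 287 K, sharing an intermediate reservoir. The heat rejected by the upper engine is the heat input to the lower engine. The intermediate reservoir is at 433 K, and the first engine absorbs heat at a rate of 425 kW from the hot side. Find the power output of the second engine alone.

Ẇ₂ ≈ 81.86 kW

Heat entering the second stage: Q_m = Q_H·(T_m/T_H) = 425 × 433.00/758.00 = 242.8 kW.
Second-stage efficiency η₂ = 1 − T_C/T_m = 1 − 287.00/433.00 = 0.3372, so W₂ = η₂·Q_m = 81.86 kW.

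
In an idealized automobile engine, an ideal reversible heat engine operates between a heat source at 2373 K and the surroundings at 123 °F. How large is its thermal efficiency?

T_C = 123 °F → (123 − 32) × 5/9 = 50.56 °C = 323.71 K.
Carnot efficiency: η = 1 − T_C/T_H = 1 − 323.71/2373.00 = 0.8636.

η ≈ 0.8636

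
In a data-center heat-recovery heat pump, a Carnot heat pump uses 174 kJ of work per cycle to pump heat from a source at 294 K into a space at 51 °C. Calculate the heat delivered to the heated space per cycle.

T_H = 51 °C → 51 + 273.15 = 324.15 K.
For a reversible heat pump, COP_HP = T_H/(T_H − T_C) = 324.15/30.15 = 10.7512.
Q_H = COP_HP · W = 10.7512 × 174 = 1870 kJ.

Q_H ≈ 1870 kJ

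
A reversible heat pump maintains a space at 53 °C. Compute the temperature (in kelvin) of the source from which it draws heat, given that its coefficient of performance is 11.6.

T_C ≈ 298 K

T_H = 53 °C → 53 + 273.15 = 326.15 K.
COP_HP = T_H/(T_H − T_C) ⇒ T_C = T_H·(COP_HP − 1)/COP_HP = 326.15 × (11.6 − 1)/11.6 = 298 K.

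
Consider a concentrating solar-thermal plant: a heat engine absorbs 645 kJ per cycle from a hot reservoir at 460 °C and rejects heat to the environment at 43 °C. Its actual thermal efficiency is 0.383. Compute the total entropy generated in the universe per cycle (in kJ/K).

T_H = 460 °C → 460 + 273.15 = 733.15 K.
T_C = 43 °C → 43 + 273.15 = 316.15 K.
W = η·Q_H = 0.383 × 645 = 247.0 kJ, so Q_C = Q_H − W = 398.0 kJ.
Entropy balance on the reservoirs: −Q_H/T_H = -0.8798 kJ/K, +Q_C/T_C = 1.259 kJ/K.
ΔS_univ = −Q_H/T_H + Q_C/T_C = 0.379 kJ/K (> 0, since η = 0.383 < η_Carnot = 0.569).

ΔS_univ ≈ 0.379 kJ/K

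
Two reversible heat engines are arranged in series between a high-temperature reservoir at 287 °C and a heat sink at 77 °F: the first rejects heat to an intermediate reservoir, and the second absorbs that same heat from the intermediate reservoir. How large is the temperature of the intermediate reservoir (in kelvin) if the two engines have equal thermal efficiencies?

T_m ≈ 409 K

T_H = 287 °C → 287 + 273.15 = 560.15 K.
T_C = 77 °F → (77 − 32) × 5/9 = 25.00 °C = 298.15 K.
Equal efficiencies require 1 − T_m/T_H = 1 − T_C/T_m, i.e. T_m/T_H = T_C/T_m, so T_m = √(T_H·T_C) = √(560.15 × 298.15) = 409 K.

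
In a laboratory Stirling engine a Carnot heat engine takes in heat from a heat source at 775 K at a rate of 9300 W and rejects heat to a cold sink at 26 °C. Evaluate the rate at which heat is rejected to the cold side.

Q̇_C ≈ 3590 W

T_C = 26 °C → 26 + 273.15 = 299.15 K.
Carnot efficiency: η = 1 − T_C/T_H = 1 − 299.15/775.00 = 0.6140.
For a reversible cycle Q_C/Q_H = T_C/T_H, so Q_C = 9300 × 299.15/775.00 = 3590 W.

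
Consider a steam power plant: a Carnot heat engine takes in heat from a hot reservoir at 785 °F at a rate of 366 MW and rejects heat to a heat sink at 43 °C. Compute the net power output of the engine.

Ẇ ≈ 199 MW

T_H = 785 °F → (785 − 32) × 5/9 = 418.33 °C = 691.48 K.
T_C = 43 °C → 43 + 273.15 = 316.15 K.
η_rev = 1 − T_C/T_H = 1 − 316.15/691.48 = 0.5428.
W = η·Q_H = 0.5428 × 366 = 199 MW.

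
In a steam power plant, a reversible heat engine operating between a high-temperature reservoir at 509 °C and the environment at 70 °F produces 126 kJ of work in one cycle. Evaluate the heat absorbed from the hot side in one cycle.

Q_H ≈ 202 kJ

T_H = 509 °C → 509 + 273.15 = 782.15 K.
T_C = 70 °F → (70 − 32) × 5/9 = 21.11 °C = 294.26 K.
Since the cycle is reversible, η = 1 − T_C/T_H = 1 − 294.26/782.15 = 0.6238.
Q_H = W/η = 126/0.6238 = 202 kJ.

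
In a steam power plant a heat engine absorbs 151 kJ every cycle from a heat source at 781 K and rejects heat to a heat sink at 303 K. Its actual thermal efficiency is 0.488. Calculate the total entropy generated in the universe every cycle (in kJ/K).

ΔS_univ ≈ 0.0618 kJ/K

W = η·Q_H = 0.488 × 151 = 73.69 kJ, so Q_C = Q_H − W = 77.31 kJ.
Reservoir entropy changes: ΔS_H = −Q_H/T_H = −151/781.00 = -0.1933 kJ/K and ΔS_C = +Q_C/T_C = 77.31/303.00 = 0.2552 kJ/K.
ΔS_univ = −Q_H/T_H + Q_C/T_C = 0.0618 kJ/K (> 0, since η = 0.488 < η_Carnot = 0.612).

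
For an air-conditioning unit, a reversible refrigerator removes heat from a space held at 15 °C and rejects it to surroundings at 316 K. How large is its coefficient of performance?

T_C = 15 °C → 15 + 273.15 = 288.15 K.
Carnot COP: COP_R = T_C/(T_H − T_C) = 288.15/(316.00 − 288.15) = 10.35.

COP_R ≈ 10.35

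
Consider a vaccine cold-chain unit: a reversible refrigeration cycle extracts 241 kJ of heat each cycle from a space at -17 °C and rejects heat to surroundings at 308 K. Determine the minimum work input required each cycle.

T_C = -17 °C → -17 + 273.15 = 256.15 K.
Carnot COP: COP_R = T_C/(T_H − T_C) = 256.15/51.85 = 4.9402.
W = Q_C/COP_R = 241/4.9402 = 48.78 kJ.

W_in ≈ 48.78 kJ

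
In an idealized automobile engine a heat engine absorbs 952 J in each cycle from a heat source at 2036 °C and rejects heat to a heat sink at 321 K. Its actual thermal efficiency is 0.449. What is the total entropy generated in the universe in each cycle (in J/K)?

T_H = 2036 °C → 2036 + 273.15 = 2309.15 K.
W = η·Q_H = 0.449 × 952 = 427.4 J, so Q_C = Q_H − W = 524.6 J.
Reservoir entropy changes: ΔS_H = −Q_H/T_H = −952/2309.15 = -0.4123 J/K and ΔS_C = +Q_C/T_C = 524.6/321.00 = 1.634 J/K.
ΔS_univ = −Q_H/T_H + Q_C/T_C = 1.222 J/K (> 0, since η = 0.449 < η_Carnot = 0.861).

ΔS_univ ≈ 1.222 J/K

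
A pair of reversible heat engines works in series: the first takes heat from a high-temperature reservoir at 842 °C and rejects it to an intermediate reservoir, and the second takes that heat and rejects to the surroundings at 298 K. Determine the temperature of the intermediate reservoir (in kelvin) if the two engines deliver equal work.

T_m ≈ 707 K

T_H = 842 °C → 842 + 273.15 = 1115.15 K.
For reversible stages Q_m = Q_H·(T_m/T_H). Setting W₁ = Q_H(1 − T_m/T_H) equal to W₂ = Q_m(1 − T_C/T_m) = Q_H·(T_m − T_C)/T_H gives T_H − T_m = T_m − T_C, so T_m = (T_H + T_C)/2 = (1115.15 + 298.00)/2 = 707 K.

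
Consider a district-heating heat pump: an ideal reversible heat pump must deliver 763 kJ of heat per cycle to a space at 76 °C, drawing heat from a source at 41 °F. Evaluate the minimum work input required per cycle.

T_H = 76 °C → 76 + 273.15 = 349.15 K.
T_C = 41 °F → (41 − 32) × 5/9 = 5.00 °C = 278.15 K.
Reversible heating COP: COP_HP = T_H/(T_H − T_C) = 349.15/71.00 = 4.9176.
W = Q_H/COP_HP = 763/4.9176 = 155 kJ.

W_in ≈ 155 kJ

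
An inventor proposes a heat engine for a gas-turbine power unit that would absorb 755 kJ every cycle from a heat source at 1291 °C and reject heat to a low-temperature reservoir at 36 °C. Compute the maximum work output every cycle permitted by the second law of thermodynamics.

T_H = 1291 °C → 1291 + 273.15 = 1564.15 K.
T_C = 36 °C → 36 + 273.15 = 309.15 K.
The upper bound on efficiency is η_max = 1 − T_C/T_H = 1 − 309.15/1564.15 = 0.8024.
W_max = η_max · Q_H = 0.8024 × 755 = 605.8 kJ.

W_max ≈ 605.8 kJ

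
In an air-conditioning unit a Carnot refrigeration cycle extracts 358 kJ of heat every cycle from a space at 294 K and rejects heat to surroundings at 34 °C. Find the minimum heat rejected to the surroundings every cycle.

T_H = 34 °C → 34 + 273.15 = 307.15 K.
For a reversible cycle Q_H/Q_C = T_H/T_C, so Q_H = Q_C·T_H/T_C = 358 × 307.15/294.00 = 374 kJ.

Q_H ≈ 374 kJ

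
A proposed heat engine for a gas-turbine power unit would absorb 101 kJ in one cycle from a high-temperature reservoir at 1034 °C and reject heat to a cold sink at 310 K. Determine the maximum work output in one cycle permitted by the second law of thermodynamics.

W_max ≈ 77.05 kJ

T_H = 1034 °C → 1034 + 273.15 = 1307.15 K.
No engine can exceed the Carnot limit: η_max = 1 − T_C/T_H = 1 − 310.00/1307.15 = 0.7628.
W_max = η_max · Q_H = 0.7628 × 101 = 77.05 kJ.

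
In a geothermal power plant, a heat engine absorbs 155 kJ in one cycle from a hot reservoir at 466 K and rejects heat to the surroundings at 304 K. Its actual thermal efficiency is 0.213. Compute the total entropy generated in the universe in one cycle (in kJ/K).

W = η·Q_H = 0.213 × 155 = 33.02 kJ, so Q_C = Q_H − W = 122.0 kJ.
The hot reservoir loses entropy Q_H/T_H = 155/466.00 = 0.3326 kJ/K; the cold reservoir gains Q_C/T_C = 122.0/304.00 = 0.4013 kJ/K.
ΔS_univ = −Q_H/T_H + Q_C/T_C = 0.0686 kJ/K (> 0, since η = 0.213 < η_Carnot = 0.348).

ΔS_univ ≈ 0.0686 kJ/K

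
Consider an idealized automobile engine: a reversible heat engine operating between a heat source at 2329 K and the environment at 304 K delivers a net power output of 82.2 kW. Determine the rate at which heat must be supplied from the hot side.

The Carnot efficiency is η = 1 − T_C/T_H = 1 − 304.00/2329.00 = 0.8695.
Q_H = W/η = 82.2/0.8695 = 94.54 kW.

Q̇_H ≈ 94.54 kW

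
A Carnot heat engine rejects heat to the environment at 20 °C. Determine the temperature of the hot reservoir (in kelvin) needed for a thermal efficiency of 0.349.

T_H ≈ 450 K

T_C = 20 °C → 20 + 273.15 = 293.15 K.
From η = 1 − T_C/T_H, solving for T_H gives T_H = T_C/(1 − η) = 293.15/(1 − 0.349) = 450 K.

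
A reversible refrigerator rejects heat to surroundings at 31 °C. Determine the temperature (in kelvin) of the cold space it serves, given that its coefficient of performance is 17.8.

T_C ≈ 288 K

T_H = 31 °C → 31 + 273.15 = 304.15 K.
COP_R = T_C/(T_H − T_C) ⇒ T_C = T_H·COP_R/(1 + COP_R) = 304.15 × 17.8/(1 + 17.8) = 288 K.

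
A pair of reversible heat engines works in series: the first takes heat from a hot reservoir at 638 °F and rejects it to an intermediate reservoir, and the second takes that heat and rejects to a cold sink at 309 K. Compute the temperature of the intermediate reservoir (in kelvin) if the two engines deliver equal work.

T_m ≈ 459 K

T_H = 638 °F → (638 − 32) × 5/9 = 336.67 °C = 609.82 K.
For reversible stages Q_m = Q_H·(T_m/T_H). Setting W₁ = Q_H(1 − T_m/T_H) equal to W₂ = Q_m(1 − T_C/T_m) = Q_H·(T_m − T_C)/T_H gives T_H − T_m = T_m − T_C, so T_m = (T_H + T_C)/2 = (609.82 + 309.00)/2 = 459 K.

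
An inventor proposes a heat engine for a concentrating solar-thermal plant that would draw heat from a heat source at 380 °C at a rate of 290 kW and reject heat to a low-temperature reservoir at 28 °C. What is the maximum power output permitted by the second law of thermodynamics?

T_H = 380 °C → 380 + 273.15 = 653.15 K.
T_C = 28 °C → 28 + 273.15 = 301.15 K.
No engine can exceed the Carnot limit: η_max = 1 − T_C/T_H = 1 − 301.15/653.15 = 0.5389.
W_max = η_max · Q_H = 0.5389 × 290 = 156.3 kW.

Ẇ_max ≈ 156.3 kW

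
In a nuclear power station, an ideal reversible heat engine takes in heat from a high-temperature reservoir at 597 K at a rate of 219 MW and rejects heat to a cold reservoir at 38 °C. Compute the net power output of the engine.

Ẇ ≈ 105 MW

T_C = 38 °C → 38 + 273.15 = 311.15 K.
Carnot efficiency: η = 1 − T_C/T_H = 1 − 311.15/597.00 = 0.4788.
W = η·Q_H = 0.4788 × 219 = 105 MW.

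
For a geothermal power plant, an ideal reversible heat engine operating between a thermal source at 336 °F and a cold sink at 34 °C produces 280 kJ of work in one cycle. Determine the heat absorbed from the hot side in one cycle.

T_H = 336 °F → (336 − 32) × 5/9 = 168.89 °C = 442.04 K.
T_C = 34 °C → 34 + 273.15 = 307.15 K.
η_rev = 1 − T_C/T_H = 1 − 307.15/442.04 = 0.3052.
Q_H = W/η = 280/0.3052 = 918 kJ.

Q_H ≈ 918 kJ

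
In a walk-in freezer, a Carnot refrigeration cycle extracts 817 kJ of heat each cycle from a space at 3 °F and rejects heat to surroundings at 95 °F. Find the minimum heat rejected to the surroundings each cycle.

T_H = 95 °F → (95 − 32) × 5/9 = 35.00 °C = 308.15 K.
T_C = 3 °F → (3 − 32) × 5/9 = -16.11 °C = 257.04 K.
For a reversible cycle Q_H/Q_C = T_H/T_C, so Q_H = Q_C·T_H/T_C = 817 × 308.15/257.04 = 979 kJ.

Q_H ≈ 979 kJ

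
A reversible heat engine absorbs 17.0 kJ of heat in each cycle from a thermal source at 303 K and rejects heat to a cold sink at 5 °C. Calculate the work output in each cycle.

W ≈ 1.394 kJ

T_C = 5 °C → 5 + 273.15 = 278.15 K.
Carnot efficiency: η = 1 − T_C/T_H = 1 − 278.15/303.00 = 0.0820.
W = η·Q_H = 0.0820 × 17.0 = 1.394 kJ.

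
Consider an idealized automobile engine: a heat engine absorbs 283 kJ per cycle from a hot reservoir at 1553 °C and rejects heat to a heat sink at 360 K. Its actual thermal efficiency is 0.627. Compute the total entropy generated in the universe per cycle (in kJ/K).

ΔS_univ ≈ 0.138 kJ/K

T_H = 1553 °C → 1553 + 273.15 = 1826.15 K.
W = η·Q_H = 0.627 × 283 = 177.4 kJ, so Q_C = Q_H − W = 105.6 kJ.
Entropy balance on the reservoirs: −Q_H/T_H = -0.1550 kJ/K, +Q_C/T_C = 0.2932 kJ/K.
ΔS_univ = −Q_H/T_H + Q_C/T_C = 0.138 kJ/K (> 0, since η = 0.627 < η_Carnot = 0.803).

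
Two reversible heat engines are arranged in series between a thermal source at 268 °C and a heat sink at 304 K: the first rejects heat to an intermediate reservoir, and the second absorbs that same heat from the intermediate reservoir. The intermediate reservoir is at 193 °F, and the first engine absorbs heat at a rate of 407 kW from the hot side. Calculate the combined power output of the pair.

Ẇ_total ≈ 178 kW

T_H = 268 °C → 268 + 273.15 = 541.15 K.
Two reversible stages in series are equivalent to a single Carnot engine between T_H and T_C, so η_total = 1 − T_C/T_H = 1 − 304.00/541.15 = 0.4382.
W_total = η_total · Q_H = 0.4382 × 407 = 178 kW.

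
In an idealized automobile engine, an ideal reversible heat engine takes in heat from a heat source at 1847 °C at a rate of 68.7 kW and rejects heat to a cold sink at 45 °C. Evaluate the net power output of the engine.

Ẇ ≈ 58.4 kW

T_H = 1847 °C → 1847 + 273.15 = 2120.15 K.
T_C = 45 °C → 45 + 273.15 = 318.15 K.
η_rev = 1 − T_C/T_H = 1 − 318.15/2120.15 = 0.8499.
W = η·Q_H = 0.8499 × 68.7 = 58.4 kW.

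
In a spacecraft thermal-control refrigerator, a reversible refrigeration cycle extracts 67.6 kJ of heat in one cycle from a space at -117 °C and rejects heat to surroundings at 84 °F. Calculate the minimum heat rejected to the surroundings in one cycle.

T_H = 84 °F → (84 − 32) × 5/9 = 28.89 °C = 302.04 K.
T_C = -117 °C → -117 + 273.15 = 156.15 K.
For a reversible cycle Q_H/Q_C = T_H/T_C, so Q_H = Q_C·T_H/T_C = 67.6 × 302.04/156.15 = 131 kJ.

Q_H ≈ 131 kJ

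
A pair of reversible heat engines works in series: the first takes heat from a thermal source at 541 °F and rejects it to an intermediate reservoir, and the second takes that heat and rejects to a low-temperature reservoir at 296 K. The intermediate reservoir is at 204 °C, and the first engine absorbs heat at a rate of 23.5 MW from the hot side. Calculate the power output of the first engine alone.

Ẇ₁ ≈ 3.330 MW

T_H = 541 °F → (541 − 32) × 5/9 = 282.78 °C = 555.93 K.
T_m = 204 °C → 204 + 273.15 = 477.15 K.
First-stage efficiency η₁ = 1 − T_m/T_H = 1 − 477.15/555.93 = 0.1417.
W₁ = η₁·Q_H = 0.1417 × 23.5 = 3.330 MW.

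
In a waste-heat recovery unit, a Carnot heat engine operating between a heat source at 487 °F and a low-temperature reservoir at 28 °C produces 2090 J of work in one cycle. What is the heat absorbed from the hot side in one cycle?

T_H = 487 °F → (487 − 32) × 5/9 = 252.78 °C = 525.93 K.
T_C = 28 °C → 28 + 273.15 = 301.15 K.
Since the cycle is reversible, η = 1 − T_C/T_H = 1 − 301.15/525.93 = 0.4274.
Q_H = W/η = 2090/0.4274 = 4890 J.

Q_H ≈ 4890 J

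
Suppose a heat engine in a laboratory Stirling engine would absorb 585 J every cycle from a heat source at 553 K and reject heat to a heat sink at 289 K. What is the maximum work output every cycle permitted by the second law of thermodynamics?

The upper bound on efficiency is η_max = 1 − T_C/T_H = 1 − 289.00/553.00 = 0.4774.
W_max = η_max · Q_H = 0.4774 × 585 = 279 J.

W_max ≈ 279 J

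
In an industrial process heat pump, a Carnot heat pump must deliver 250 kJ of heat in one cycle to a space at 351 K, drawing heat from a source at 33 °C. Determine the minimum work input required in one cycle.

T_C = 33 °C → 33 + 273.15 = 306.15 K.
Reversible heating COP: COP_HP = T_H/(T_H − T_C) = 351.00/44.85 = 7.8261.
W = Q_H/COP_HP = 250/7.8261 = 31.9 kJ.

W_in ≈ 31.9 kJ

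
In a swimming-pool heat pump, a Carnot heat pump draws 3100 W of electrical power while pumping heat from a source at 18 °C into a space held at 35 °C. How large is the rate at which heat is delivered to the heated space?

Q̇_H ≈ 56190 W

T_H = 35 °C → 35 + 273.15 = 308.15 K.
T_C = 18 °C → 18 + 273.15 = 291.15 K.
Reversible heating COP: COP_HP = T_H/(T_H − T_C) = 308.15/17.00 = 18.1265.
Q_H = COP_HP · W = 18.1265 × 3100 = 56190 W.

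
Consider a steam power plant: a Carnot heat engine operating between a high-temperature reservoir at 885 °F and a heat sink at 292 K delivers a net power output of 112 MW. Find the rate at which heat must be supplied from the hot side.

Q̇_H ≈ 184 MW

T_H = 885 °F → (885 − 32) × 5/9 = 473.89 °C = 747.04 K.
η_rev = 1 − T_C/T_H = 1 − 292.00/747.04 = 0.6091.
Q_H = W/η = 112/0.6091 = 184 MW.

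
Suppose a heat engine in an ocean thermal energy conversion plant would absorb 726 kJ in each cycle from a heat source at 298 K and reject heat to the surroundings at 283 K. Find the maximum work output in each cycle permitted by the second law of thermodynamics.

The second-law ceiling is the Carnot efficiency, η_max = 1 − T_C/T_H = 1 − 283.00/298.00 = 0.0503.
W_max = η_max · Q_H = 0.0503 × 726 = 36.5 kJ.

W_max ≈ 36.5 kJ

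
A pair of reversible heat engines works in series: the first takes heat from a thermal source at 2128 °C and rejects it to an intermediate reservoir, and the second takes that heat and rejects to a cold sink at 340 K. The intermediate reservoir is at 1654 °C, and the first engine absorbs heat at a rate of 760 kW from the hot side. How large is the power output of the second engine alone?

Ẇ₂ ≈ 502.4 kW

T_H = 2128 °C → 2128 + 273.15 = 2401.15 K.
T_m = 1654 °C → 1654 + 273.15 = 1927.15 K.
Heat entering the second stage: Q_m = Q_H·(T_m/T_H) = 760 × 1927.15/2401.15 = 610.0 kW.
Second-stage efficiency η₂ = 1 − T_C/T_m = 1 − 340.00/1927.15 = 0.8236, so W₂ = η₂·Q_m = 502.4 kW.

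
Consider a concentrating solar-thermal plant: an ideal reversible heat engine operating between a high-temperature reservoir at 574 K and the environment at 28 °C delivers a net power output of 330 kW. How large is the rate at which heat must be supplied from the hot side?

T_C = 28 °C → 28 + 273.15 = 301.15 K.
η_rev = 1 − T_C/T_H = 1 − 301.15/574.00 = 0.4753.
Q_H = W/η = 330/0.4753 = 694 kW.

Q̇_H ≈ 694 kW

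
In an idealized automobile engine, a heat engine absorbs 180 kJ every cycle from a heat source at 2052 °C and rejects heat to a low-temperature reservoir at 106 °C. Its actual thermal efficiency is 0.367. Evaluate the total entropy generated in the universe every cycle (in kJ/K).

ΔS_univ ≈ 0.223 kJ/K

T_H = 2052 °C → 2052 + 273.15 = 2325.15 K.
T_C = 106 °C → 106 + 273.15 = 379.15 K.
W = η·Q_H = 0.367 × 180 = 66.06 kJ, so Q_C = Q_H − W = 113.9 kJ.
Reservoir entropy changes: ΔS_H = −Q_H/T_H = −180/2325.15 = -0.07741 kJ/K and ΔS_C = +Q_C/T_C = 113.9/379.15 = 0.3005 kJ/K.
ΔS_univ = −Q_H/T_H + Q_C/T_C = 0.223 kJ/K (> 0, since η = 0.367 < η_Carnot = 0.837).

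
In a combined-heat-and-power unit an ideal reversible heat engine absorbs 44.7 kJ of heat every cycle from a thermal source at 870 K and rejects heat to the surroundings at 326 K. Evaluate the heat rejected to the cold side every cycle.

For a reversible engine, η = 1 − T_C/T_H = 1 − 326.00/870.00 = 0.6253.
For a reversible cycle Q_C/Q_H = T_C/T_H, so Q_C = 44.7 × 326.00/870.00 = 16.7 kJ.

Q_C ≈ 16.7 kJ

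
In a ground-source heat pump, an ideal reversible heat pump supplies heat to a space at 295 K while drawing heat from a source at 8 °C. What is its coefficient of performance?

T_C = 8 °C → 8 + 273.15 = 281.15 K.
For a reversible heat pump, COP_HP = T_H/(T_H − T_C) = 295.00/(295.00 − 281.15) = 21.30.

COP_HP ≈ 21.30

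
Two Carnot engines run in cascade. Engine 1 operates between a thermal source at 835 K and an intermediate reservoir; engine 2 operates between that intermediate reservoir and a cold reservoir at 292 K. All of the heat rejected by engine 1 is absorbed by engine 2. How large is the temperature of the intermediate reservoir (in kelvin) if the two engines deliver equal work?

T_m ≈ 564 K

For reversible stages Q_m = Q_H·(T_m/T_H). Setting W₁ = Q_H(1 − T_m/T_H) equal to W₂ = Q_m(1 − T_C/T_m) = Q_H·(T_m − T_C)/T_H gives T_H − T_m = T_m − T_C, so T_m = (T_H + T_C)/2 = (835.00 + 292.00)/2 = 564 K.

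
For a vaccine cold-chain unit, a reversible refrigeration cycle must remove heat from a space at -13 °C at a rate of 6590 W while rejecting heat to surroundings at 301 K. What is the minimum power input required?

Ẇ_in ≈ 1030 W

T_C = -13 °C → -13 + 273.15 = 260.15 K.
For a reversible refrigerator, COP_R = T_C/(T_H − T_C) = 260.15/40.85 = 6.3684.
W = Q_C/COP_R = 6590/6.3684 = 1030 W.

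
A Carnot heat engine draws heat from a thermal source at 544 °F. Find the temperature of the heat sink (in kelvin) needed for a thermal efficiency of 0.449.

T_H = 544 °F → (544 − 32) × 5/9 = 284.44 °C = 557.59 K.
From η = 1 − T_C/T_H, T_C = T_H·(1 − η) = 557.59 × (1 − 0.449) = 307 K.

T_C ≈ 307 K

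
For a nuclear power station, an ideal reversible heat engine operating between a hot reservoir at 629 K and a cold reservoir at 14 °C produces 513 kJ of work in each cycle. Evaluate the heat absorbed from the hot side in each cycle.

Q_H ≈ 943.9 kJ

T_C = 14 °C → 14 + 273.15 = 287.15 K.
The Carnot efficiency is η = 1 − T_C/T_H = 1 − 287.15/629.00 = 0.5435.
Q_H = W/η = 513/0.5435 = 943.9 kJ.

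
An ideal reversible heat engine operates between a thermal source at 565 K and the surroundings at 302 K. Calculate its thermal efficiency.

η ≈ 0.465

Since the cycle is reversible, η = 1 − T_C/T_H = 1 − 302.00/565.00 = 0.465.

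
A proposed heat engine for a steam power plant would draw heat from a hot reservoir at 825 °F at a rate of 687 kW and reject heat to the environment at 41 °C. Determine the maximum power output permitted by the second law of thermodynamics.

T_H = 825 °F → (825 − 32) × 5/9 = 440.56 °C = 713.71 K.
T_C = 41 °C → 41 + 273.15 = 314.15 K.
The upper bound on efficiency is η_max = 1 − T_C/T_H = 1 − 314.15/713.71 = 0.5598.
W_max = η_max · Q_H = 0.5598 × 687 = 384.6 kW.

Ẇ_max ≈ 384.6 kW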